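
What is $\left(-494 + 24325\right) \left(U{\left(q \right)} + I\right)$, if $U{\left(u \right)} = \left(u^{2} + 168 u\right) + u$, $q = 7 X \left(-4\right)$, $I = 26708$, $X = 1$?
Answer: $542393560$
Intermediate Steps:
$q = -28$ ($q = 7 \cdot 1 \left(-4\right) = 7 \left(-4\right) = -28$)
$U{\left(u \right)} = u^{2} + 169 u$
$\left(-494 + 24325\right) \left(U{\left(q \right)} + I\right) = \left(-494 + 24325\right) \left(- 28 \left(169 - 28\right) + 26708\right) = 23831 \left(\left(-28\right) 141 + 26708\right) = 23831 \left(-3948 + 26708\right) = 23831 \cdot 22760 = 542393560$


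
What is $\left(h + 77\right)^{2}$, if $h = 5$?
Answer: $6724$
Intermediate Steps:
$\left(h + 77\right)^{2} = \left(5 + 77\right)^{2} = 82^{2} = 6724$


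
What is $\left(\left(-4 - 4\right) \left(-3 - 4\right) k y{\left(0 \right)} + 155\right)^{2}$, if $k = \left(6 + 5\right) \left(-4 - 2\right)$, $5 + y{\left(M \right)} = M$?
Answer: $347263225$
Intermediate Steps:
$y{\left(M \right)} = -5 + M$
$k = -66$ ($k = 11 \left(-6\right) = -66$)
$\left(\left(-4 - 4\right) \left(-3 - 4\right) k y{\left(0 \right)} + 155\right)^{2} = \left(\left(-4 - 4\right) \left(-3 - 4\right) \left(-66\right) \left(-5 + 0\right) + 155\right)^{2} = \left(\left(-8\right) \left(-7\right) \left(-66\right) \left(-5\right) + 155\right)^{2} = \left(56 \left(-66\right) \left(-5\right) + 155\right)^{2} = \left(\left(-3696\right) \left(-5\right) + 155\right)^{2} = \left(18480 + 155\right)^{2} = 18635^{2} = 347263225$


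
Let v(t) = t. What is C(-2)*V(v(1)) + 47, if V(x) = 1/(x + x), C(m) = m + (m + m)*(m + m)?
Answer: 54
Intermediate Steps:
C(m) = m + 4*m² (C(m) = m + (2*m)*(2*m) = m + 4*m²)
V(x) = 1/(2*x)
C(-2)*V(v(1)) + 47 = (-2*(1 + 4*(-2)))*((½)/1) + 47 = (-2*(1 - 8))*((½)*1) + 47 = -2*(-7)*(½) + 47 = 14*(½) + 47 = 7 + 47 = 54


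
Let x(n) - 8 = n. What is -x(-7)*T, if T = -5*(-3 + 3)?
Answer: 0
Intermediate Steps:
T = 0 (T = -5*0 = 0)
x(n) = 8 + n
-x(-7)*T = -(8 - 7)*0 = -0 = -1*0 = 0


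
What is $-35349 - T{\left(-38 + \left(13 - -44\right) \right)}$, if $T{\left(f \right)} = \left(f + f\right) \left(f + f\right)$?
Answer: $-36793$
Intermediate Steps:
$T{\left(f \right)} = 4 f^{2}$ ($T{\left(f \right)} = 2 f 2 f = 4 f^{2}$)
$-35349 - T{\left(-38 + \left(13 - -44\right) \right)} = -35349 - 4 \left(-38 + \left(13 - -44\right)\right)^{2} = -35349 - 4 \left(-38 + \left(13 + 44\right)\right)^{2} = -35349 - 4 \left(-38 + 57\right)^{2} = -35349 - 4 \cdot 19^{2} = -35349 - 4 \cdot 361 = -35349 - 1444 = -36793$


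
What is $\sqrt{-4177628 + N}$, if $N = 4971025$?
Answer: $11 \sqrt{6557} \approx 890.73$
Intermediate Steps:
$\sqrt{-4177628 + N} = \sqrt{-4177628 + 4971025} = \sqrt{793397} = 11 \sqrt{6557}$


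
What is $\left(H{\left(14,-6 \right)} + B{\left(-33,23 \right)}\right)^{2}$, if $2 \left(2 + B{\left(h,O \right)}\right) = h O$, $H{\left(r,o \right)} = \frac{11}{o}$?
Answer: $\frac{1322500}{9} \approx 1.4694 \cdot 10^{5}$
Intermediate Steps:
$B{\left(h,O \right)} = -2 + \frac{O h}{2}$ ($B{\left(h,O \right)} = -2 + \frac{h O}{2} = -2 + \frac{O h}{2}$)
$\left(H{\left(14,-6 \right)} + B{\left(-33,23 \right)}\right)^{2} = \left(\frac{11}{-6} + \left(-2 + \frac{1}{2} \cdot 23 \left(-33\right)\right)\right)^{2} = \left(11 \left(- \frac{1}{6}\right) - \frac{763}{2}\right)^{2} = \left(- \frac{11}{6} - \frac{763}{2}\right)^{2} = \left(- \frac{1150}{3}\right)^{2} = \frac{1322500}{9}$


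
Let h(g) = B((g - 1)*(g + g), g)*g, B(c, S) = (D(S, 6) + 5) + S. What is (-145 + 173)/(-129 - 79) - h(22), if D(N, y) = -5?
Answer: -25175/52 ≈ -484.13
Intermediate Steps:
B(c, S) = S (B(c, S) = (-5 + 5) + S = 0 + S = S)
h(g) = g**2 (h(g) = g*g = g**2)
(-145 + 173)/(-129 - 79) - h(22) = (-145 + 173)/(-129 - 79) - 1*22**2 = 28/(-208) - 1*484 = 28*(-1/208) - 484 = -7/52 - 484 = -25175/52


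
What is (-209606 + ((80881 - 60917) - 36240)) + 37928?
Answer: -187954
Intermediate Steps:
(-209606 + ((80881 - 60917) - 36240)) + 37928 = (-209606 + (19964 - 36240)) + 37928 = (-209606 - 16276) + 37928 = -225882 + 37928 = -187954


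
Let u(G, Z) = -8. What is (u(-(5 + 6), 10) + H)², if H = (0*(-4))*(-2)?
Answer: 64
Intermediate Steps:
H = 0 (H = 0*(-2) = 0)
(u(-(5 + 6), 10) + H)² = (-8 + 0)² = (-8)² = 64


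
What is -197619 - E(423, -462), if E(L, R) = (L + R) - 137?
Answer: -197443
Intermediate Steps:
E(L, R) = -137 + L + R
-197619 - E(423, -462) = -197619 - (-137 + 423 - 462) = -197619 - 1*(-176) = -197619 + 176 = -197443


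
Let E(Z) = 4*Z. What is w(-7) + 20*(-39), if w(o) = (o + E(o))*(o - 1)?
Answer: -500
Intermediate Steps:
w(o) = 5*o*(-1 + o) (w(o) = (o + 4*o)*(o - 1) = (5*o)*(-1 + o) = 5*o*(-1 + o))
w(-7) + 20*(-39) = 5*(-7)*(-1 - 7) + 20*(-39) = 5*(-7)*(-8) - 780 = 280 - 780 = -500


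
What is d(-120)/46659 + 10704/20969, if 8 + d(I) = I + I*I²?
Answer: -35737678096/978392571 ≈ -36.527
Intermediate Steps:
d(I) = -8 + I + I³ (d(I) = -8 + (I + I*I²) = -8 + (I + I³) = -8 + I + I³)
d(-120)/46659 + 10704/20969 = (-8 - 120 + (-120)³)/46659 + 10704/20969 = (-8 - 120 - 1728000)*(1/46659) + 10704*(1/20969) = -1728128*1/46659 + 10704/20969 = -1728128/46659 + 10704/20969 = -35737678096/978392571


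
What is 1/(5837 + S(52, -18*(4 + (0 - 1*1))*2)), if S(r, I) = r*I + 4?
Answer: 1/225 ≈ 0.0044444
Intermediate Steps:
S(r, I) = 4 + I*r (S(r, I) = I*r + 4 = 4 + I*r)
1/(5837 + S(52, -18*(4 + (0 - 1*1))*2)) = 1/(5837 + (4 + (-18*(4 + (0 - 1*1))*2)*52)) = 1/(5837 + (4 + (-18*(4 + (0 - 1))*2)*52)) = 1/(5837 + (4 + (-18*(4 - 1)*2)*52)) = 1/(5837 + (4 + (-18*3*2)*52)) = 1/(5837 + (4 + (-3*18*2)*52)) = 1/(5837 + (4 - 54*2*52)) = 1/(5837 + (4 - 108*52)) = 1/(5837 + (4 - 5616)) = 1/(5837 - 5612) = 1/225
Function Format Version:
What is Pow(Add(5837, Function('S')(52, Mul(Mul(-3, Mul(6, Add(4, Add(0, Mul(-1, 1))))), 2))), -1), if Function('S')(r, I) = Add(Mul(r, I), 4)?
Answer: Rational(1, 225) ≈ 0.0044444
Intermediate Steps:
Function('S')(r, I) = Add(4, Mul(I, r)) (Function('S')(r, I) = Add(Mul(I, r), 4) = Add(4, Mul(I, r)))
Pow(Add(5837, Function('S')(52, Mul(Mul(-3, Mul(6, Add(4, Add(0, Mul(-1, 1))))), 2))), -1) = Pow(Add(5837, Add(4, Mul(Mul(Mul(-3, Mul(6, Add(4, Add(0, Mul(-1, 1))))), 2), 52))), -1) = Pow(Add(5837, Add(4, Mul(Mul(Mul(-3, Mul(6, Add(4, Add(0, -1)))), 2), 52))), -1) = Pow(Add(5837, Add(4, Mul(Mul(Mul(-3, Mul(6, Add(4, -1))), 2), 52))), -1) = Pow(Add(5837, Add(4, Mul(Mul(Mul(-3, Mul(6, 3)), 2), 52))), -1) = Pow(Add(5837, Add(4, Mul(Mul(Mul(-3, 18), 2), 52))), -1) = Pow(Add(5837, Add(4, Mul(Mul(-54, 2), 52))), -1) = Pow(Add(5837, Add(4, Mul(-108, 52))), -1) = Pow(Add(5837, Add(4, -5616)), -1) = Pow(Add(5837, -5612), -1) = Pow(225, -1) = Rational(1, 225)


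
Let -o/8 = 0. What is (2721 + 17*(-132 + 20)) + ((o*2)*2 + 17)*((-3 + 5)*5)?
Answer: 987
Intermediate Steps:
o = 0 (o = -8*0 = 0)
(2721 + 17*(-132 + 20)) + ((o*2)*2 + 17)*((-3 + 5)*5) = (2721 + 17*(-132 + 20)) + ((0*2)*2 + 17)*((-3 + 5)*5) = (2721 + 17*(-112)) + (0*2 + 17)*(2*5) = (2721 - 1904) + (0 + 17)*10 = 817 + 17*10 = 817 + 170 = 987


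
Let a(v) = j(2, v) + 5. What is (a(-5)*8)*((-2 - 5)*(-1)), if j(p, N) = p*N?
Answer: -280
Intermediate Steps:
j(p, N) = N*p
a(v) = 5 + 2*v (a(v) = v*2 + 5 = 2*v + 5 = 5 + 2*v)
(a(-5)*8)*((-2 - 5)*(-1)) = ((5 + 2*(-5))*8)*((-2 - 5)*(-1)) = ((5 - 10)*8)*(-7*(-1)) = -5*8*7 = -40*7 = -280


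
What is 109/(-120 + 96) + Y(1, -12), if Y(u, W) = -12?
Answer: -397/24 ≈ -16.542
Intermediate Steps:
109/(-120 + 96) + Y(1, -12) = 109/(-120 + 96) - 12 = 109/(-24) - 12 = 109*(-1/24) - 12 = -109/24 - 12 = -397/24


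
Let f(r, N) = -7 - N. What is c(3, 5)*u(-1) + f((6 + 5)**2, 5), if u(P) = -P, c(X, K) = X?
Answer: -9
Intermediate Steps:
c(3, 5)*u(-1) + f((6 + 5)**2, 5) = 3*(-1*(-1)) + (-7 - 1*5) = 3*1 + (-7 - 5) = 3 - 12 = -9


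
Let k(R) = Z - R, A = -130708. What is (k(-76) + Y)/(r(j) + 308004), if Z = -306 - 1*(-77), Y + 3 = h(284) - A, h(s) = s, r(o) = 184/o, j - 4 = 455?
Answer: 15013431/35343505 ≈ 0.42479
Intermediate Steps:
j = 459 (j = 4 + 455 = 459)
Y = 130989 (Y = -3 + (284 - 1*(-130708)) = -3 + (284 + 130708) = -3 + 130992 = 130989)
Z = -229 (Z = -306 + 77 = -229)
k(R) = -229 - R
(k(-76) + Y)/(r(j) + 308004) = ((-229 - 1*(-76)) + 130989)/(184/459 + 308004) = ((-229 + 76) + 130989)/(184*(1/459) + 308004) = (-153 + 130989)/(184/459 + 308004) = 130836/(141374020/459) = 130836*(459/141374020) = 15013431/35343505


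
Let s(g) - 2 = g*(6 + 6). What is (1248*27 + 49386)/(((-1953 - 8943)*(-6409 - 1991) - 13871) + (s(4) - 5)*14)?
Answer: 83082/91513159 ≈ 0.00090787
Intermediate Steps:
s(g) = 2 + 12*g (s(g) = 2 + g*(6 + 6) = 2 + g*12 = 2 + 12*g)
(1248*27 + 49386)/(((-1953 - 8943)*(-6409 - 1991) - 13871) + (s(4) - 5)*14) = (1248*27 + 49386)/(((-1953 - 8943)*(-6409 - 1991) - 13871) + ((2 + 12*4) - 5)*14) = (33696 + 49386)/((-10896*(-8400) - 13871) + ((2 + 48) - 5)*14) = 83082/((91526400 - 13871) + (50 - 5)*14) = 83082/(91512529 + 45*14) = 83082/(91512529 + 630) = 83082/91513159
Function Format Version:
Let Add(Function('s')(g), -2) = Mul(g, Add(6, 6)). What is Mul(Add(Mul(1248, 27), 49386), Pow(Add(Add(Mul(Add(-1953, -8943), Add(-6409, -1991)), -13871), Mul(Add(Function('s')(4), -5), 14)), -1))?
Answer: Rational(83082, 91513159) ≈ 0.00090787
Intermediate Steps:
Function('s')(g) = Add(2, Mul(12, g)) (Function('s')(g) = Add(2, Mul(g, Add(6, 6))) = Add(2, Mul(g, 12)) = Add(2, Mul(12, g)))
Mul(Add(Mul(1248, 27), 49386), Pow(Add(Add(Mul(Add(-1953, -8943), Add(-6409, -1991)), -13871), Mul(Add(Function('s')(4), -5), 14)), -1)) = Mul(Add(Mul(1248, 27), 49386), Pow(Add(Add(Mul(Add(-1953, -8943), Add(-6409, -1991)), -13871), Mul(Add(Add(2, Mul(12, 4)), -5), 14)), -1)) = Mul(Add(33696, 49386), Pow(Add(Add(Mul(-10896, -8400), -13871), Mul(Add(Add(2, 48), -5), 14)), -1)) = Mul(83082, Pow(Add(Add(91526400, -13871), Mul(Add(50, -5), 14)), -1)) = Mul(83082, Pow(Add(91512529, Mul(45, 14)), -1)) = Mul(83082, Pow(Add(91512529, 630), -1)) = Mul(83082, Pow(91513159, -1)) = Mul(83082, Rational(1, 91513159)) = Rational(83082, 91513159)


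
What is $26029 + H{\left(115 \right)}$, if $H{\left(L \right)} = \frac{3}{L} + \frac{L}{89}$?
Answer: $\frac{266420307}{10235} \approx 26030.0$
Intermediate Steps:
$H{\left(L \right)} = \frac{3}{L} + \frac{L}{89}$ ($H{\left(L \right)} = \frac{3}{L} + L \frac{1}{89} = \frac{3}{L} + \frac{L}{89}$)
$26029 + H{\left(115 \right)} = 26029 + \left(\frac{3}{115} + \frac{1}{89} \cdot 115\right) = 26029 + \left(3 \cdot \frac{1}{115} + \frac{115}{89}\right) = 26029 + \left(\frac{3}{115} + \frac{115}{89}\right) = 26029 + \frac{13492}{10235} = \frac{266420307}{10235}$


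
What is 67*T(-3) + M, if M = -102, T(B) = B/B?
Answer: -35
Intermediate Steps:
T(B) = 1
67*T(-3) + M = 67*1 - 102 = 67 - 102 = -35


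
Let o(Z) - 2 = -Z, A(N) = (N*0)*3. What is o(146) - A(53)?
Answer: -144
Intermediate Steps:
A(N) = 0 (A(N) = 0*3 = 0)
o(Z) = 2 - Z
o(146) - A(53) = (2 - 1*146) - 1*0 = (2 - 146) + 0 = -144 + 0 = -144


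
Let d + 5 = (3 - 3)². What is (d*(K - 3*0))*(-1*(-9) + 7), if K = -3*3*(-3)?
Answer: -2160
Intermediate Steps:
K = 27 (K = -9*(-3) = 27)
d = -5 (d = -5 + (3 - 3)² = -5 + 0² = -5 + 0 = -5)
(d*(K - 3*0))*(-1*(-9) + 7) = (-5*(27 - 3*0))*(-1*(-9) + 7) = (-5*(27 + 0))*(9 + 7) = -5*27*16 = -135*16 = -2160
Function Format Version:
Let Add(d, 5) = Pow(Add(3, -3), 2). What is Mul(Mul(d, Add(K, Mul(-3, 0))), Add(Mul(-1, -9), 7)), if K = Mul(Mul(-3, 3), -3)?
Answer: -2160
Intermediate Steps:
K = 27 (K = Mul(-9, -3) = 27)
d = -5 (d = Add(-5, Pow(Add(3, -3), 2)) = Add(-5, Pow(0, 2)) = Add(-5, 0) = -5)
Mul(Mul(d, Add(K, Mul(-3, 0))), Add(Mul(-1, -9), 7)) = Mul(Mul(-5, Add(27, Mul(-3, 0))), Add(Mul(-1, -9), 7)) = Mul(Mul(-5, Add(27, 0)), Add(9, 7)) = Mul(Mul(-5, 27), 16) = Mul(-135, 16) = -2160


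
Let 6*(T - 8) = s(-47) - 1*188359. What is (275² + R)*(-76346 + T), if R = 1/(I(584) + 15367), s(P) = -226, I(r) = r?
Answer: -390002812674244/47853 ≈ -8.1500e+9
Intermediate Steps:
T = -188537/6 (T = 8 + (-226 - 1*188359)/6 = 8 + (-226 - 188359)/6 = 8 + (⅙)*(-188585) = 8 - 188585/6 = -188537/6 ≈ -31423.)
R = 1/15951 (R = 1/(584 + 15367) = 1/15951 ≈ 6.2692e-5)
(275² + R)*(-76346 + T) = (275² + 1/15951)*(-76346 - 188537/6) = (75625 + 1/15951)*(-646613/6) = (1206294376/15951)*(-646613/6) = -390002812674244/47853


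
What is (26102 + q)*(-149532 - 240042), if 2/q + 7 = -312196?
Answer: -3174686328288096/312203 ≈ -1.0169e+10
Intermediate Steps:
q = -2/312203 (q = 2/(-7 - 312196) = 2/(-312203) = 2*(-1/312203) = -2/312203 ≈ -6.4061e-6)
(26102 + q)*(-149532 - 240042) = (26102 - 2/312203)*(-149532 - 240042) = (8149122704/312203)*(-389574) = -3174686328288096/312203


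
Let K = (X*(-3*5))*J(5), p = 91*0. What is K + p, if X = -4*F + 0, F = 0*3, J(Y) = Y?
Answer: 0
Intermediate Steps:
p = 0
F = 0
X = 0 (X = -4*0 + 0 = 0 + 0 = 0)
K = 0 (K = (0*(-3*5))*5 = (0*(-15))*5 = 0*5 = 0)
K + p = 0 + 0 = 0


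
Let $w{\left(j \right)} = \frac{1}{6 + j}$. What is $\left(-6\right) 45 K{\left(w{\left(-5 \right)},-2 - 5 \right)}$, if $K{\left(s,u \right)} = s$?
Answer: $-270$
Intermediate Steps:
$\left(-6\right) 45 K{\left(w{\left(-5 \right)},-2 - 5 \right)} = \frac{\left(-6\right) 45}{6 - 5} = - \frac{270}{1} = \left(-270\right) 1 = -270$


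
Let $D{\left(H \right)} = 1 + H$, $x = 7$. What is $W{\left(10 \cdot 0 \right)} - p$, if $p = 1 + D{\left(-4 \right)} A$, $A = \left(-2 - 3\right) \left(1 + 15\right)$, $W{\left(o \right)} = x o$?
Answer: $-241$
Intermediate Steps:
$W{\left(o \right)} = 7 o$
$A = -80$ ($A = \left(-5\right) 16 = -80$)
$p = 241$ ($p = 1 + \left(1 - 4\right) \left(-80\right) = 1 - -240 = 1 + 240 = 241$)
$W{\left(10 \cdot 0 \right)} - p = 7 \cdot 10 \cdot 0 - 241 = 7 \cdot 0 - 241 = 0 - 241 = -241$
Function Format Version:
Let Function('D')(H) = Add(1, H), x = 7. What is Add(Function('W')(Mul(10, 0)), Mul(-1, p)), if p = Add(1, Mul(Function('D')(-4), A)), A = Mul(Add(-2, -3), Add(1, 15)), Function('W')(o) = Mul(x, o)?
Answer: -241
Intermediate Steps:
Function('W')(o) = Mul(7, o)
A = -80 (A = Mul(-5, 16) = -80)
p = 241 (p = Add(1, Mul(Add(1, -4), -80)) = Add(1, Mul(-3, -80)) = Add(1, 240) = 241)
Add(Function('W')(Mul(10, 0)), Mul(-1, p)) = Add(Mul(7, Mul(10, 0)), Mul(-1, 241)) = Add(Mul(7, 0), -241) = Add(0, -241) = -241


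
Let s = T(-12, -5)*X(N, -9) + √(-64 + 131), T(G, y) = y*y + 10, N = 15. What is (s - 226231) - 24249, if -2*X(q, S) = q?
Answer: -501485/2 + √67 ≈ -2.5073e+5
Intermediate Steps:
X(q, S) = -q/2
T(G, y) = 10 + y² (T(G, y) = y² + 10 = 10 + y²)
s = -525/2 + √67 (s = (10 + (-5)²)*(-½*15) + √(-64 + 131) = (10 + 25)*(-15/2) + √67 = 35*(-15/2) + √67 = -525/2 + √67 ≈ -254.31)
(s - 226231) - 24249 = ((-525/2 + √67) - 226231) - 24249 = (-452987/2 + √67) - 24249 = -501485/2 + √67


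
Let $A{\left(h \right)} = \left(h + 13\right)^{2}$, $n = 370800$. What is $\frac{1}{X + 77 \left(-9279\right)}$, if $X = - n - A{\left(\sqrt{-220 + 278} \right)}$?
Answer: $- \frac{542755}{589165960446} + \frac{13 \sqrt{58}}{589165960446} \approx -9.2106 \cdot 10^{-7}$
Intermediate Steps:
$A{\left(h \right)} = \left(13 + h\right)^{2}$
$X = -370800 - \left(13 + \sqrt{58}\right)^{2}$ ($X = \left(-1\right) 370800 - \left(13 + \sqrt{-220 + 278}\right)^{2} = -370800 - \left(13 + \sqrt{58}\right)^{2} \approx -3.7123 \cdot 10^{5}$)
$\frac{1}{X + 77 \left(-9279\right)} = \frac{1}{\left(-371027 - 26 \sqrt{58}\right) + 77 \left(-9279\right)} = \frac{1}{\left(-371027 - 26 \sqrt{58}\right) - 714483} = \frac{1}{-1085510 - 26 \sqrt{58}}$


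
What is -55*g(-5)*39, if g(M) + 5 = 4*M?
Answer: 53625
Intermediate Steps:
g(M) = -5 + 4*M
-55*g(-5)*39 = -55*(-5 + 4*(-5))*39 = -55*(-5 - 20)*39 = -55*(-25)*39 = 1375*39 = 53625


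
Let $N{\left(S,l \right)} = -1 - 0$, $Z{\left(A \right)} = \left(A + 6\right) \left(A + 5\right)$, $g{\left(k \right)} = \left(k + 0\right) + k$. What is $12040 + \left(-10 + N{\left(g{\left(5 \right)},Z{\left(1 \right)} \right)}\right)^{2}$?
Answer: $12161$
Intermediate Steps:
$g{\left(k \right)} = 2 k$ ($g{\left(k \right)} = k + k = 2 k$)
$Z{\left(A \right)} = \left(5 + A\right) \left(6 + A\right)$ ($Z{\left(A \right)} = \left(6 + A\right) \left(5 + A\right) = \left(5 + A\right) \left(6 + A\right)$)
$N{\left(S,l \right)} = -1$ ($N{\left(S,l \right)} = -1 + 0 = -1$)
$12040 + \left(-10 + N{\left(g{\left(5 \right)},Z{\left(1 \right)} \right)}\right)^{2} = 12040 + \left(-10 - 1\right)^{2} = 12040 + \left(-11\right)^{2} = 12040 + 121 = 12161$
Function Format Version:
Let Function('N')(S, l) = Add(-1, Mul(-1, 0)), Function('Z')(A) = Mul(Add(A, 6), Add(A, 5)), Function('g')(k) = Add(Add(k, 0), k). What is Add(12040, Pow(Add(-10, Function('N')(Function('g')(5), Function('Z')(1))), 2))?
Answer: 12161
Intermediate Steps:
Function('g')(k) = Mul(2, k) (Function('g')(k) = Add(k, k) = Mul(2, k))
Function('Z')(A) = Mul(Add(5, A), Add(6, A)) (Function('Z')(A) = Mul(Add(6, A), Add(5, A)) = Mul(Add(5, A), Add(6, A)))
Function('N')(S, l) = -1 (Function('N')(S, l) = Add(-1, 0) = -1)
Add(12040, Pow(Add(-10, Function('N')(Function('g')(5), Function('Z')(1))), 2)) = Add(12040, Pow(Add(-10, -1), 2)) = Add(12040, Pow(-11, 2)) = Add(12040, 121) = 12161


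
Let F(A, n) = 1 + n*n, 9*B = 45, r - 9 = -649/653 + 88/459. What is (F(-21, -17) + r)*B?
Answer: 446889730/299727 ≈ 1491.0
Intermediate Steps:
r = 2457116/299727 (r = 9 + (-649/653 + 88/459) = 9 - 240427/299727 = 2457116/299727 ≈ 8.1978)
B = 5 (B = (⅑)*45 = 5)
F(A, n) = 1 + n²
(F(-21, -17) + r)*B = ((1 + (-17)²) + 2457116/299727)*5 = ((1 + 289) + 2457116/299727)*5 = (290 + 2457116/299727)*5 = (89377946/299727)*5 = 446889730/299727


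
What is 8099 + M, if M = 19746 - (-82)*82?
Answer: 34569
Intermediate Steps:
M = 26470 (M = 19746 - 1*(-6724) = 19746 + 6724 = 26470)
8099 + M = 8099 + 26470 = 34569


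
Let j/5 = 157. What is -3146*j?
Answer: -2469610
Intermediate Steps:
j = 785 (j = 5*157 = 785)
-3146*j = -3146*785 = -2469610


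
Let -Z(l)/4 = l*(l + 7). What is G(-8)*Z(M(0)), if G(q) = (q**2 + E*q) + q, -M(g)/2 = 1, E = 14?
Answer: -2240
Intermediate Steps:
M(g) = -2 (M(g) = -2*1 = -2)
Z(l) = -4*l*(7 + l) (Z(l) = -4*l*(l + 7) = -4*l*(7 + l))
G(q) = q**2 + 15*q (G(q) = (q**2 + 14*q) + q = q**2 + 15*q)
G(-8)*Z(M(0)) = (-8*(15 - 8))*(-4*(-2)*(7 - 2)) = (-8*7)*(-4*(-2)*5) = -56*40 = -2240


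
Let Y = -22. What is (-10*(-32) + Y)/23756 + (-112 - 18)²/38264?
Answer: 12902471/28406237 ≈ 0.45421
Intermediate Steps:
(-10*(-32) + Y)/23756 + (-112 - 18)²/38264 = (-10*(-32) - 22)/23756 + (-112 - 18)²/38264 = (320 - 22)*(1/23756) + (-130)²*(1/38264) = 298*(1/23756) + 16900*(1/38264) = 149/11878 + 4225/9566 = 12902471/28406237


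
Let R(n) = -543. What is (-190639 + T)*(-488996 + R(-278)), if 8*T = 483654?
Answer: 254917153931/4 ≈ 6.3729e+10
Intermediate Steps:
T = 241827/4 (T = (1/8)*483654 = 241827/4 ≈ 60457.)
(-190639 + T)*(-488996 + R(-278)) = (-190639 + 241827/4)*(-488996 - 543) = -520729/4*(-489539) = 254917153931/4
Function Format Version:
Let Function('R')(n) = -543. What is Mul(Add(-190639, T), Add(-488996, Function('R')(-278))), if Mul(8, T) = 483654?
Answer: Rational(254917153931, 4) ≈ 6.3729e+10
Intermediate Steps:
T = Rational(241827, 4) (T = Mul(Rational(1, 8), 483654) = Rational(241827, 4) ≈ 60457.)
Mul(Add(-190639, T), Add(-488996, Function('R')(-278))) = Mul(Add(-190639, Rational(241827, 4)), Add(-488996, -543)) = Mul(Rational(-520729, 4), -489539) = Rational(254917153931, 4)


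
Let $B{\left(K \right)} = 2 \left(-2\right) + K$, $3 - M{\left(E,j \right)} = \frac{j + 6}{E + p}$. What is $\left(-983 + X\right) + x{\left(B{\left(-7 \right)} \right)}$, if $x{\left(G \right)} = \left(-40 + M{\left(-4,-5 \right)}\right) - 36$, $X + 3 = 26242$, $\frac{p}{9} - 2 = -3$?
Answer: $\frac{327380}{13} \approx 25183.0$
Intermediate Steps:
$p = -9$ ($p = 18 + 9 \left(-3\right) = 18 - 27 = -9$)
$X = 26239$ ($X = -3 + 26242 = 26239$)
$M{\left(E,j \right)} = 3 - \frac{6 + j}{-9 + E}$ ($M{\left(E,j \right)} = 3 - \frac{j + 6}{E - 9} = 3 - \frac{6 + j}{-9 + E}$)
$B{\left(K \right)} = -4 + K$
$x{\left(G \right)} = - \frac{948}{13}$ ($x{\left(G \right)} = \left(-40 + \frac{-33 - -5 + 3 \left(-4\right)}{-9 - 4}\right) - 36 = \left(-40 + \frac{-33 + 5 - 12}{-13}\right) - 36 = \left(-40 - - \frac{40}{13}\right) - 36 = \left(-40 + \frac{40}{13}\right) - 36 = - \frac{480}{13} - 36 = - \frac{948}{13}$)
$\left(-983 + X\right) + x{\left(B{\left(-7 \right)} \right)} = \left(-983 + 26239\right) - \frac{948}{13} = 25256 - \frac{948}{13} = \frac{327380}{13}$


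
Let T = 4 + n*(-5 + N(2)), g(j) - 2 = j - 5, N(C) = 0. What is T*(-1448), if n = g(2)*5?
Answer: -41992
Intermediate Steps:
g(j) = -3 + j (g(j) = 2 + (j - 5) = 2 + (-5 + j) = -3 + j)
n = -5 (n = (-3 + 2)*5 = -1*5 = -5)
T = 29 (T = 4 - 5*(-5 + 0) = 4 - 5*(-5) = 4 + 25 = 29)
T*(-1448) = 29*(-1448) = -41992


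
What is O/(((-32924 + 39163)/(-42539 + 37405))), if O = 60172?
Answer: -18171944/367 ≈ -49515.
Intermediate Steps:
O/(((-32924 + 39163)/(-42539 + 37405))) = 60172/(((-32924 + 39163)/(-42539 + 37405))) = 60172/((6239/(-5134))) = 60172/((6239*(-1/5134))) = 60172/(-367/302) = 60172*(-302/367) = -18171944/367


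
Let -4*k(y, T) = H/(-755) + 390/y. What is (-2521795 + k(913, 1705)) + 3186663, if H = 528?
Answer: 916607064647/1378630 ≈ 6.6487e+5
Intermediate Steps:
k(y, T) = 132/755 - 195/(2*y) (k(y, T) = -(528/(-755) + 390/y)/4 = -(528*(-1/755) + 390/y)/4 = -(-528/755 + 390/y)/4 = 132/755 - 195/(2*y))
(-2521795 + k(913, 1705)) + 3186663 = (-2521795 + (3/1510)*(-49075 + 88*913)/913) + 3186663 = (-2521795 + (3/1510)*(1/913)*(-49075 + 80344)) + 3186663 = (-2521795 + (3/1510)*(1/913)*31269) + 3186663 = (-2521795 + 93807/1378630) + 3186663 = -3476622147043/1378630 + 3186663 = 916607064647/1378630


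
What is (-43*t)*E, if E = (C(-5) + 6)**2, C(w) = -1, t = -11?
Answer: 11825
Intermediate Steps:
E = 25 (E = (-1 + 6)**2 = 5**2 = 25)
(-43*t)*E = -43*(-11)*25 = 473*25 = 11825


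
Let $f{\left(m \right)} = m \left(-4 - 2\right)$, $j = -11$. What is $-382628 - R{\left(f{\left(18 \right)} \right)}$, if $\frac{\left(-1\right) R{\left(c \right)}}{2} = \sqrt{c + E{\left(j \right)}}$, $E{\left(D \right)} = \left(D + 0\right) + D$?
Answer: $-382628 + 2 i \sqrt{130} \approx -3.8263 \cdot 10^{5} + 22.803 i$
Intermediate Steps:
$f{\left(m \right)} = - 6 m$ ($f{\left(m \right)} = m \left(-6\right) = - 6 m$)
$E{\left(D \right)} = 2 D$ ($E{\left(D \right)} = D + D = 2 D$)
$R{\left(c \right)} = - 2 \sqrt{-22 + c}$ ($R{\left(c \right)} = - 2 \sqrt{c + 2 \left(-11\right)} = - 2 \sqrt{c - 22} = - 2 \sqrt{-22 + c}$)
$-382628 - R{\left(f{\left(18 \right)} \right)} = -382628 - - 2 \sqrt{-22 - 108} = -382628 - - 2 \sqrt{-130} = -382628 - - 2 i \sqrt{130} = -382628 + 2 i \sqrt{130}$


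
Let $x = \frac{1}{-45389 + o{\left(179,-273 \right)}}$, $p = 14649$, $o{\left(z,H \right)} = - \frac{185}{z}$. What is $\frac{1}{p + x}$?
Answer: $\frac{8124816}{119020429405} \approx 6.8264 \cdot 10^{-5}$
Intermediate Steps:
$x = - \frac{179}{8124816}$ ($x = \frac{1}{-45389 - \frac{185}{179}} = \frac{1}{- \frac{8124816}{179}} = - \frac{179}{8124816} \approx -2.2031 \cdot 10^{-5}$)
$\frac{1}{p + x} = \frac{1}{14649 - \frac{179}{8124816}} = \frac{1}{\frac{119020429405}{8124816}} = \frac{8124816}{119020429405}$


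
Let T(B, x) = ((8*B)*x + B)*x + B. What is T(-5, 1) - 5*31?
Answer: -205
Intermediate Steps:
T(B, x) = B + x*(B + 8*B*x) (T(B, x) = (8*B*x + B)*x + B = (B + 8*B*x)*x + B = x*(B + 8*B*x) + B = B + x*(B + 8*B*x))
T(-5, 1) - 5*31 = -5*(1 + 1 + 8*1**2) - 5*31 = -5*(1 + 1 + 8*1) - 155 = -5*(1 + 1 + 8) - 155 = -5*10 - 155 = -50 - 155 = -205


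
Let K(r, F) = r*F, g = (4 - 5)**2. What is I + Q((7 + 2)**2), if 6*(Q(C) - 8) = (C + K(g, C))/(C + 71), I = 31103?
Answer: 4728899/152 ≈ 31111.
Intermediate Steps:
g = 1 (g = (-1)**2 = 1)
K(r, F) = F*r
Q(C) = 8 + C/(3*(71 + C)) (Q(C) = 8 + ((C + C*1)/(C + 71))/6 = 8 + ((C + C)/(71 + C))/6 = 8 + ((2*C)/(71 + C))/6 = 8 + (2*C/(71 + C))/6 = 8 + C/(3*(71 + C)))
I + Q((7 + 2)**2) = 31103 + (1704 + 25*(7 + 2)**2)/(3*(71 + (7 + 2)**2)) = 31103 + (1704 + 25*9**2)/(3*(71 + 9**2)) = 31103 + (1704 + 25*81)/(3*(71 + 81)) = 31103 + (1/3)*(1704 + 2025)/152 = 31103 + (1/3)*(1/152)*3729 = 31103 + 1243/152 = 4728899/152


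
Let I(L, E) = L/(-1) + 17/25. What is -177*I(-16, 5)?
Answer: -73809/25 ≈ -2952.4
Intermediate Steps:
I(L, E) = 17/25 - L (I(L, E) = L*(-1) + 17*(1/25) = -L + 17/25 = 17/25 - L)
-177*I(-16, 5) = -177*(17/25 - 1*(-16)) = -177*(17/25 + 16) = -177*417/25 = -73809/25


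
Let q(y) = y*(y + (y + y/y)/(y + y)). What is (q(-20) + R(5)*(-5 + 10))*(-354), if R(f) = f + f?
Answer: -155937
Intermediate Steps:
R(f) = 2*f
q(y) = y*(y + (1 + y)/(2*y)) (q(y) = y*(y + (y + 1)/((2*y))) = y*(y + (1 + y)*(1/(2*y))) = y*(y + (1 + y)/(2*y)))
(q(-20) + R(5)*(-5 + 10))*(-354) = ((½ + (-20)² + (½)*(-20)) + (2*5)*(-5 + 10))*(-354) = ((½ + 400 - 10) + 10*5)*(-354) = (781/2 + 50)*(-354) = (881/2)*(-354) = -155937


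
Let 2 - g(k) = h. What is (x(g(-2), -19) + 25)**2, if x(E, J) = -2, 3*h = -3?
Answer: 529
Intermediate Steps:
h = -1 (h = (1/3)*(-3) = -1)
g(k) = 3 (g(k) = 2 - 1*(-1) = 2 + 1 = 3)
(x(g(-2), -19) + 25)**2 = (-2 + 25)**2 = 23**2 = 529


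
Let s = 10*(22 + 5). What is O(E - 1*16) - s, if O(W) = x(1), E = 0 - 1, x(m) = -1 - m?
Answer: -272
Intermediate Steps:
E = -1
O(W) = -2 (O(W) = -1 - 1*1 = -1 - 1 = -2)
s = 270 (s = 10*27 = 270)
O(E - 1*16) - s = -2 - 1*270 = -2 - 270 = -272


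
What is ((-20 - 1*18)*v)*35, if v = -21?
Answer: 27930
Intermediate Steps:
((-20 - 1*18)*v)*35 = ((-20 - 1*18)*(-21))*35 = ((-20 - 18)*(-21))*35 = -38*(-21)*35 = 798*35 = 27930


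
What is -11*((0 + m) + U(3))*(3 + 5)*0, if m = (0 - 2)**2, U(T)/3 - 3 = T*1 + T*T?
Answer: 0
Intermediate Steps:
U(T) = 9 + 3*T + 3*T**2 (U(T) = 9 + 3*(T*1 + T*T) = 9 + 3*(T + T**2) = 9 + (3*T + 3*T**2) = 9 + 3*T + 3*T**2)
m = 4 (m = (-2)**2 = 4)
-11*((0 + m) + U(3))*(3 + 5)*0 = -11*((0 + 4) + (9 + 3*3 + 3*3**2))*(3 + 5)*0 = -11*(4 + (9 + 9 + 3*9))*8*0 = -11*(4 + (9 + 9 + 27))*8*0 = -11*(4 + 45)*8*0 = -539*8*0 = -11*392*0 = -4312*0 = 0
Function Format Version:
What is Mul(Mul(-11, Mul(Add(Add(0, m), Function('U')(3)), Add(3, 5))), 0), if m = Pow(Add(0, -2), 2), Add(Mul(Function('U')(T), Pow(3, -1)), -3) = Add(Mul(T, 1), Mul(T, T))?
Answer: 0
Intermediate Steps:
Function('U')(T) = Add(9, Mul(3, T), Mul(3, Pow(T, 2))) (Function('U')(T) = Add(9, Mul(3, Add(Mul(T, 1), Mul(T, T)))) = Add(9, Mul(3, Add(T, Pow(T, 2)))) = Add(9, Add(Mul(3, T), Mul(3, Pow(T, 2)))) = Add(9, Mul(3, T), Mul(3, Pow(T, 2))))
m = 4 (m = Pow(-2, 2) = 4)
Mul(Mul(-11, Mul(Add(Add(0, m), Function('U')(3)), Add(3, 5))), 0) = Mul(Mul(-11, Mul(Add(Add(0, 4), Add(9, Mul(3, 3), Mul(3, Pow(3, 2)))), Add(3, 5))), 0) = Mul(Mul(-11, Mul(Add(4, Add(9, 9, Mul(3, 9))), 8)), 0) = Mul(Mul(-11, Mul(Add(4, Add(9, 9, 27)), 8)), 0) = Mul(Mul(-11, Mul(Add(4, 45), 8)), 0) = Mul(Mul(-11, Mul(49, 8)), 0) = Mul(Mul(-11, 392), 0) = Mul(-4312, 0) = 0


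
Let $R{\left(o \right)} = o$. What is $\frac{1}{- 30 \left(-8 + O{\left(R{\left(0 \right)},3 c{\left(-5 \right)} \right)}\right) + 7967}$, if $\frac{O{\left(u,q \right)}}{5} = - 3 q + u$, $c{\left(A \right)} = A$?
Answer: $\frac{1}{1457} \approx 0.00068634$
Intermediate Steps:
$O{\left(u,q \right)} = - 15 q + 5 u$ ($O{\left(u,q \right)} = 5 \left(- 3 q + u\right) = 5 \left(u - 3 q\right) = - 15 q + 5 u$)
$\frac{1}{- 30 \left(-8 + O{\left(R{\left(0 \right)},3 c{\left(-5 \right)} \right)}\right) + 7967} = \frac{1}{- 30 \left(-8 + \left(- 15 \cdot 3 \left(-5\right) + 5 \cdot 0\right)\right) + 7967} = \frac{1}{- 30 \left(-8 + \left(\left(-15\right) \left(-15\right) + 0\right)\right) + 7967} = \frac{1}{- 30 \left(-8 + \left(225 + 0\right)\right) + 7967} = \frac{1}{- 30 \left(-8 + 225\right) + 7967} = \frac{1}{\left(-30\right) 217 + 7967} = \frac{1}{-6510 + 7967} = \frac{1}{1457}$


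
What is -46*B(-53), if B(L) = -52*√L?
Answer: 2392*I*√53 ≈ 17414.0*I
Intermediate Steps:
-46*B(-53) = -(-2392)*√(-53) = -(-2392)*I*√53 = 2392*I*√53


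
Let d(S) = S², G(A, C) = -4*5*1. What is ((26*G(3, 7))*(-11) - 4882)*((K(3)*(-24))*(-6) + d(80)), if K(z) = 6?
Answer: 6087232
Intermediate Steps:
G(A, C) = -20 (G(A, C) = -20*1 = -20)
((26*G(3, 7))*(-11) - 4882)*((K(3)*(-24))*(-6) + d(80)) = ((26*(-20))*(-11) - 4882)*((6*(-24))*(-6) + 80²) = (-520*(-11) - 4882)*(-144*(-6) + 6400) = (5720 - 4882)*(864 + 6400) = 838*7264 = 6087232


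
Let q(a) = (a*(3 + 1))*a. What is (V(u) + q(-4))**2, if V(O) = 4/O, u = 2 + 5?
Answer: 204304/49 ≈ 4169.5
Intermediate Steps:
q(a) = 4*a**2 (q(a) = (a*4)*a = (4*a)*a = 4*a**2)
u = 7
(V(u) + q(-4))**2 = (4/7 + 4*(-4)**2)**2 = (4*(1/7) + 4*16)**2 = (4/7 + 64)**2 = (452/7)**2 = 204304/49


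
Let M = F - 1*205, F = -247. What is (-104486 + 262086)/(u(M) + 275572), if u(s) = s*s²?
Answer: -39400/23017459 ≈ -0.0017117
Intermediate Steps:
M = -452 (M = -247 - 1*205 = -247 - 205 = -452)
u(s) = s³
(-104486 + 262086)/(u(M) + 275572) = (-104486 + 262086)/((-452)³ + 275572) = 157600/(-92345408 + 275572) = 157600/(-92069836) = 157600*(-1/92069836) = -39400/23017459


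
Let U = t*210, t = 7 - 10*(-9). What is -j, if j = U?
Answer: -20370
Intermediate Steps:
t = 97 (t = 7 + 90 = 97)
U = 20370 (U = 97*210 = 20370)
j = 20370
-j = -1*20370 = -20370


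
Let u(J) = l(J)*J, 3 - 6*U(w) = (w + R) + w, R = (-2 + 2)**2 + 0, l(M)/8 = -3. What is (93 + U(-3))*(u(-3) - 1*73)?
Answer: -189/2 ≈ -94.500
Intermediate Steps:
l(M) = -24 (l(M) = 8*(-3) = -24)
R = 0 (R = 0**2 + 0 = 0 + 0 = 0)
U(w) = 1/2 - w/3 (U(w) = 1/2 - ((w + 0) + w)/6 = 1/2 - (w + w)/6 = 1/2 - w/3)
u(J) = -24*J
(93 + U(-3))*(u(-3) - 1*73) = (93 + (1/2 - 1/3*(-3)))*(-24*(-3) - 1*73) = (93 + (1/2 + 1))*(72 - 73) = (93 + 3/2)*(-1) = (189/2)*(-1) = -189/2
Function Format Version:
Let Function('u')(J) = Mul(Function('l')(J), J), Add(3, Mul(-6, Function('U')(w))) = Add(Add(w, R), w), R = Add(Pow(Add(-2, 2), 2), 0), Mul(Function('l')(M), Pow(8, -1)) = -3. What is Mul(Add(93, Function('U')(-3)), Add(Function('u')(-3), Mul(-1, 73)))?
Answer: Rational(-189, 2) ≈ -94.500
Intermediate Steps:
Function('l')(M) = -24 (Function('l')(M) = Mul(8, -3) = -24)
R = 0 (R = Add(Pow(0, 2), 0) = Add(0, 0) = 0)
Function('U')(w) = Add(Rational(1, 2), Mul(Rational(-1, 3), w)) (Function('U')(w) = Add(Rational(1, 2), Mul(Rational(-1, 6), Add(Add(w, 0), w))) = Add(Rational(1, 2), Mul(Rational(-1, 6), Add(w, w))) = Add(Rational(1, 2), Mul(Rational(-1, 6), Mul(2, w))) = Add(Rational(1, 2), Mul(Rational(-1, 3), w)))
Function('u')(J) = Mul(-24, J)
Mul(Add(93, Function('U')(-3)), Add(Function('u')(-3), Mul(-1, 73))) = Mul(Add(93, Add(Rational(1, 2), Mul(Rational(-1, 3), -3))), Add(Mul(-24, -3), Mul(-1, 73))) = Mul(Add(93, Add(Rational(1, 2), 1)), Add(72, -73)) = Mul(Add(93, Rational(3, 2)), -1) = Mul(Rational(189, 2), -1) = Rational(-189, 2)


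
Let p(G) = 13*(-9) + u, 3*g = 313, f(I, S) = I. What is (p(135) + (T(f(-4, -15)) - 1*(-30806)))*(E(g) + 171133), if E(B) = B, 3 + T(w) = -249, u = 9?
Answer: 15640475552/3 ≈ 5.2135e+9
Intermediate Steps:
g = 313/3 (g = (⅓)*313 = 313/3 ≈ 104.33)
T(w) = -252 (T(w) = -3 - 249 = -252)
p(G) = -108 (p(G) = 13*(-9) + 9 = -117 + 9 = -108)
(p(135) + (T(f(-4, -15)) - 1*(-30806)))*(E(g) + 171133) = (-108 + (-252 - 1*(-30806)))*(313/3 + 171133) = (-108 + (-252 + 30806))*(513712/3) = (-108 + 30554)*(513712/3) = 30446*(513712/3) = 15640475552/3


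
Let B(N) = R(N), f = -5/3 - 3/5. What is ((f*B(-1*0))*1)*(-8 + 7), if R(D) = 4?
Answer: 136/15 ≈ 9.0667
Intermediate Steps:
f = -34/15 (f = -5*⅓ - 3*⅕ = -5/3 - ⅗ = -34/15 ≈ -2.2667)
B(N) = 4
((f*B(-1*0))*1)*(-8 + 7) = (-34/15*4*1)*(-8 + 7) = -136/15*1*(-1) = -136/15*(-1) = 136/15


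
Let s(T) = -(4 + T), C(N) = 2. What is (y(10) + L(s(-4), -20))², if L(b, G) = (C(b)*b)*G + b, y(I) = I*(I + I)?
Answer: 40000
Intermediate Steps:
y(I) = 2*I² (y(I) = I*(2*I) = 2*I²)
s(T) = -4 - T
L(b, G) = b + 2*G*b (L(b, G) = (2*b)*G + b = 2*G*b + b = b + 2*G*b)
(y(10) + L(s(-4), -20))² = (2*10² + (-4 - 1*(-4))*(1 + 2*(-20)))² = (2*100 + (-4 + 4)*(1 - 40))² = (200 + 0*(-39))² = (200 + 0)² = 200² = 40000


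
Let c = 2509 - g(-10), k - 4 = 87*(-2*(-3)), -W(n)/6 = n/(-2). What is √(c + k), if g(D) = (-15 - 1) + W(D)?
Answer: √3081 ≈ 55.507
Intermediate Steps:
W(n) = 3*n (W(n) = -6*n/(-2) = -6*n*(-1)/2 = -(-3)*n = 3*n)
k = 526 (k = 4 + 87*(-2*(-3)) = 4 + 87*6 = 4 + 522 = 526)
g(D) = -16 + 3*D (g(D) = (-15 - 1) + 3*D = -16 + 3*D)
c = 2555 (c = 2509 - (-16 + 3*(-10)) = 2509 - (-16 - 30) = 2509 - 1*(-46) = 2509 + 46 = 2555)
√(c + k) = √(2555 + 526) = √3081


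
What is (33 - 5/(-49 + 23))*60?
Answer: 25890/13 ≈ 1991.5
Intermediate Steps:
(33 - 5/(-49 + 23))*60 = (33 - 5/(-26))*60 = (33 - 5*(-1/26))*60 = (33 + 5/26)*60 = (863/26)*60 = 25890/13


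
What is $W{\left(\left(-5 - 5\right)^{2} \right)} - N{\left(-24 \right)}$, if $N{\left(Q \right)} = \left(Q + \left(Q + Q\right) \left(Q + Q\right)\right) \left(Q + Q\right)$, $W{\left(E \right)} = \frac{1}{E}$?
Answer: $\frac{10944001}{100} \approx 1.0944 \cdot 10^{5}$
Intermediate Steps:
$N{\left(Q \right)} = 2 Q \left(Q + 4 Q^{2}\right)$ ($N{\left(Q \right)} = \left(Q + 2 Q 2 Q\right) 2 Q = \left(Q + 4 Q^{2}\right) 2 Q = 2 Q \left(Q + 4 Q^{2}\right)$)
$W{\left(\left(-5 - 5\right)^{2} \right)} - N{\left(-24 \right)} = \frac{1}{\left(-5 - 5\right)^{2}} - \left(-24\right)^{2} \left(2 + 8 \left(-24\right)\right) = \frac{1}{\left(-10\right)^{2}} - 576 \left(2 - 192\right) = \frac{1}{100} - 576 \left(-190\right) = \frac{1}{100} - -109440 = \frac{1}{100} + 109440 = \frac{10944001}{100}$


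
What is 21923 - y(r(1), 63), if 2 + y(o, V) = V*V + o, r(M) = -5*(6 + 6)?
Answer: 18016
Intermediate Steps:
r(M) = -60 (r(M) = -5*12 = -60)
y(o, V) = -2 + o + V² (y(o, V) = -2 + (V*V + o) = -2 + (V² + o) = -2 + (o + V²) = -2 + o + V²)
21923 - y(r(1), 63) = 21923 - (-2 - 60 + 63²) = 21923 - (-2 - 60 + 3969) = 21923 - 1*3907 = 21923 - 3907 = 18016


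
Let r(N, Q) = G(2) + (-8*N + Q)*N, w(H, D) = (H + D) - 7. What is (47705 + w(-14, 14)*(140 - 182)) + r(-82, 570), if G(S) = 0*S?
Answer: -52533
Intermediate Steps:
G(S) = 0
w(H, D) = -7 + D + H (w(H, D) = (D + H) - 7 = -7 + D + H)
r(N, Q) = N*(Q - 8*N) (r(N, Q) = 0 + (-8*N + Q)*N = 0 + (Q - 8*N)*N = 0 + N*(Q - 8*N) = N*(Q - 8*N))
(47705 + w(-14, 14)*(140 - 182)) + r(-82, 570) = (47705 + (-7 + 14 - 14)*(140 - 182)) - 82*(570 - 8*(-82)) = (47705 - 7*(-42)) - 82*(570 + 656) = (47705 + 294) - 82*1226 = 47999 - 100532 = -52533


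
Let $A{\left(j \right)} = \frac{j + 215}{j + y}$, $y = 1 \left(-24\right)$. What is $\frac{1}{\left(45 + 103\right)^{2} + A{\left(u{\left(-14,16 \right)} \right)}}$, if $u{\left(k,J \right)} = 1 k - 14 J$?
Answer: $\frac{262}{5738871} \approx 4.5654 \cdot 10^{-5}$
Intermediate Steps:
$y = -24$
$u{\left(k,J \right)} = k - 14 J$
$A{\left(j \right)} = \frac{215 + j}{-24 + j}$ ($A{\left(j \right)} = \frac{j + 215}{j - 24} = \frac{215 + j}{-24 + j}$)
$\frac{1}{\left(45 + 103\right)^{2} + A{\left(u{\left(-14,16 \right)} \right)}} = \frac{1}{\left(45 + 103\right)^{2} + \frac{215 - 238}{-24 - 238}} = \frac{1}{148^{2} + \frac{215 - 238}{-24 - 238}} = \frac{1}{21904 + \frac{215 - 238}{-24 - 238}} = \frac{1}{21904 + \frac{1}{-262} \left(-23\right)} = \frac{1}{21904 - - \frac{23}{262}} = \frac{1}{21904 + \frac{23}{262}} = \frac{1}{\frac{5738871}{262}} = \frac{262}{5738871}$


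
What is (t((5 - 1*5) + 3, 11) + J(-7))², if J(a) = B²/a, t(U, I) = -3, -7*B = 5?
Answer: 1110916/117649 ≈ 9.4426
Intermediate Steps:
B = -5/7 (B = -⅐*5 = -5/7 ≈ -0.71429)
J(a) = 25/(49*a) (J(a) = (-5/7)²/a = 25/(49*a))
(t((5 - 1*5) + 3, 11) + J(-7))² = (-3 + (25/49)/(-7))² = (-3 + (25/49)*(-⅐))² = (-3 - 25/343)² = (-1054/343)² = 1110916/117649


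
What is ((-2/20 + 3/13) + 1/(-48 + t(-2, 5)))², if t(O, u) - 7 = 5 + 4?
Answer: 42849/4326400 ≈ 0.0099041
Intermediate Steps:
t(O, u) = 16 (t(O, u) = 7 + (5 + 4) = 7 + 9 = 16)
((-2/20 + 3/13) + 1/(-48 + t(-2, 5)))² = ((-2/20 + 3/13) + 1/(-48 + 16))² = ((-2*1/20 + 3*(1/13)) + 1/(-32))² = ((-⅒ + 3/13) - 1/32)² = (17/130 - 1/32)² = (207/2080)² = 42849/4326400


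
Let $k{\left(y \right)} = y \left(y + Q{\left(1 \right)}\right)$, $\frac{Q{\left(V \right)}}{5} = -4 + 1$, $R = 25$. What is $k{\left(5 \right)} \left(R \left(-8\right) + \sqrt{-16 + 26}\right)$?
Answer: $10000 - 50 \sqrt{10} \approx 9841.9$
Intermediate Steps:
$Q{\left(V \right)} = -15$ ($Q{\left(V \right)} = 5 \left(-4 + 1\right) = 5 \left(-3\right) = -15$)
$k{\left(y \right)} = y \left(-15 + y\right)$ ($k{\left(y \right)} = y \left(y - 15\right) = y \left(-15 + y\right)$)
$k{\left(5 \right)} \left(R \left(-8\right) + \sqrt{-16 + 26}\right) = 5 \left(-15 + 5\right) \left(25 \left(-8\right) + \sqrt{-16 + 26}\right) = 5 \left(-10\right) \left(-200 + \sqrt{10}\right) = - 50 \left(-200 + \sqrt{10}\right) = 10000 - 50 \sqrt{10}$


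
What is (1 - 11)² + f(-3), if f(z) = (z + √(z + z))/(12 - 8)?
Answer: 397/4 + I*√6/4 ≈ 99.25 + 0.61237*I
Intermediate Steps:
f(z) = z/4 + √2*√z/4 (f(z) = (z + √(2*z))/4 = (z + √2*√z)*(¼) = z/4 + √2*√z/4)
(1 - 11)² + f(-3) = (1 - 11)² + ((¼)*(-3) + √2*√(-3)/4) = (-10)² + (-¾ + √2*(I*√3)/4) = 100 + (-¾ + I*√6/4) = 397/4 + I*√6/4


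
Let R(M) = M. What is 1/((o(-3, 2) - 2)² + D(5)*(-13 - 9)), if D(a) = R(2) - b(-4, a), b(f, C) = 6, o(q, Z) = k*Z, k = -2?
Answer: 1/124 ≈ 0.0080645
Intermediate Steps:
o(q, Z) = -2*Z
D(a) = -4 (D(a) = 2 - 1*6 = 2 - 6 = -4)
1/((o(-3, 2) - 2)² + D(5)*(-13 - 9)) = 1/((-2*2 - 2)² - 4*(-13 - 9)) = 1/((-4 - 2)² - 4*(-22)) = 1/((-6)² + 88) = 1/(36 + 88) = 1/124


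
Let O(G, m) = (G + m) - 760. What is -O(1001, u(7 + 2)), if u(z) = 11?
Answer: -252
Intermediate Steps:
O(G, m) = -760 + G + m
-O(1001, u(7 + 2)) = -(-760 + 1001 + 11) = -1*252 = -252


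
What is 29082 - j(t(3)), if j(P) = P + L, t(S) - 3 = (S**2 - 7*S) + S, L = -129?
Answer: 29217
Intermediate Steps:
t(S) = 3 + S**2 - 6*S (t(S) = 3 + ((S**2 - 7*S) + S) = 3 + (S**2 - 6*S) = 3 + S**2 - 6*S)
j(P) = -129 + P (j(P) = P - 129 = -129 + P)
29082 - j(t(3)) = 29082 - (-129 + (3 + 3**2 - 6*3)) = 29082 - (-129 + (3 + 9 - 18)) = 29082 - (-129 - 6) = 29082 - 1*(-135) = 29082 + 135 = 29217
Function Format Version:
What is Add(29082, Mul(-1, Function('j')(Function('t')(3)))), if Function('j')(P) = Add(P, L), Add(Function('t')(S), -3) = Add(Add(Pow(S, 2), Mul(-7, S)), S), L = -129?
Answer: 29217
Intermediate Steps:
Function('t')(S) = Add(3, Pow(S, 2), Mul(-6, S)) (Function('t')(S) = Add(3, Add(Add(Pow(S, 2), Mul(-7, S)), S)) = Add(3, Add(Pow(S, 2), Mul(-6, S))) = Add(3, Pow(S, 2), Mul(-6, S)))
Function('j')(P) = Add(-129, P) (Function('j')(P) = Add(P, -129) = Add(-129, P))
Add(29082, Mul(-1, Function('j')(Function('t')(3)))) = Add(29082, Mul(-1, Add(-129, Add(3, Pow(3, 2), Mul(-6, 3))))) = Add(29082, Mul(-1, Add(-129, Add(3, 9, -18)))) = Add(29082, Mul(-1, Add(-129, -6))) = Add(29082, Mul(-1, -135)) = Add(29082, 135) = 29217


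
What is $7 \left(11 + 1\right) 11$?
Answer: $924$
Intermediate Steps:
$7 \left(11 + 1\right) 11 = 7 \cdot 12 \cdot 11 = 84 \cdot 11 = 924$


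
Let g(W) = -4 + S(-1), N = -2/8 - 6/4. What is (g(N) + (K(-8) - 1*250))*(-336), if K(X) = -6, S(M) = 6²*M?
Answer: 99456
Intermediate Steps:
N = -7/4 (N = -2*⅛ - 6*¼ = -¼ - 3/2 = -7/4 ≈ -1.7500)
S(M) = 36*M
g(W) = -40 (g(W) = -4 + 36*(-1) = -4 - 36 = -40)
(g(N) + (K(-8) - 1*250))*(-336) = (-40 + (-6 - 1*250))*(-336) = (-40 + (-6 - 250))*(-336) = (-40 - 256)*(-336) = -296*(-336) = 99456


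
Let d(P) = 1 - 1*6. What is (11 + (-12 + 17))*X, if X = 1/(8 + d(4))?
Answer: 16/3 ≈ 5.3333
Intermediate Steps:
d(P) = -5 (d(P) = 1 - 6 = -5)
X = ⅓ (X = 1/(8 - 5) = 1/3 = ⅓ ≈ 0.33333)
(11 + (-12 + 17))*X = (11 + (-12 + 17))*(⅓) = (11 + 5)*(⅓) = 16*(⅓) = 16/3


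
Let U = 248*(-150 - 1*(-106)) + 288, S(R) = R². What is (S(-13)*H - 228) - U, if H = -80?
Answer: -3124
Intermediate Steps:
U = -10624 (U = 248*(-150 + 106) + 288 = 248*(-44) + 288 = -10912 + 288 = -10624)
(S(-13)*H - 228) - U = ((-13)²*(-80) - 228) - 1*(-10624) = (169*(-80) - 228) + 10624 = (-13520 - 228) + 10624 = -13748 + 10624 = -3124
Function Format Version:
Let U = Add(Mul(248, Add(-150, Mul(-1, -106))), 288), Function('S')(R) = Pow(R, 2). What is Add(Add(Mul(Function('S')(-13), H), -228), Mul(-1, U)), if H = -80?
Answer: -3124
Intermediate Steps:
U = -10624 (U = Add(Mul(248, Add(-150, 106)), 288) = Add(Mul(248, -44), 288) = Add(-10912, 288) = -10624)
Add(Add(Mul(Function('S')(-13), H), -228), Mul(-1, U)) = Add(Add(Mul(Pow(-13, 2), -80), -228), Mul(-1, -10624)) = Add(Add(Mul(169, -80), -228), 10624) = Add(Add(-13520, -228), 10624) = Add(-13748, 10624) = -3124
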